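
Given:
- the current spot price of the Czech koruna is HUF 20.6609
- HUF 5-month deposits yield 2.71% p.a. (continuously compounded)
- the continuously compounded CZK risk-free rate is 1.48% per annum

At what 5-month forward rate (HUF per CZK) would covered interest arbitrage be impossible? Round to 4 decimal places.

T = 5/12 years.
HUF accumulates by e^(0.0271×5/12) = 1.01135566.
CZK accumulates by e^(0.0148×5/12) = 1.00618572.
CIP: F = S · (grow HUF)/(grow CZK) = 20.6609 × 1.01135566/1.00618572 = 20.767059 HUF per CZK.

20.7671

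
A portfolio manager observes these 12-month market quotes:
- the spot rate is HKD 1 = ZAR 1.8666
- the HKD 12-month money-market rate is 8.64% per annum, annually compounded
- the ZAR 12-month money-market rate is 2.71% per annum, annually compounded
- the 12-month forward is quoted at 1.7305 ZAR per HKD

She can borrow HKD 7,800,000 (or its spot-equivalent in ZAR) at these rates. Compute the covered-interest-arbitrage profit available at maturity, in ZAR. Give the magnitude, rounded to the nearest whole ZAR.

ZAR 289,923

T = 1 year.
Keep in HKD, deliver into the forward: 7,800,000·1.086400·1.7305 = ZAR 14,664,118.56.
Swap to ZAR now, deposit: 7,800,000·1.8666·1.027100 = ZAR 14,954,041.91.
The quoted forward undervalues HKD, so borrow HKD, convert to ZAR at spot, deposit the ZAR at 2.71%, and buy HKD forward at 1.7305 to cover the loan.
The gap between the two covered legs is ZAR 289,923.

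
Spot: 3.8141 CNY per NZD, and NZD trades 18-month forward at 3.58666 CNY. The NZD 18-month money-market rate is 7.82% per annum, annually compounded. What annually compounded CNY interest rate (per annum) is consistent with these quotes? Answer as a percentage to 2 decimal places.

3.49%

T = 18/12 years.
By CIP, F/S equals the CNY-to-NZD growth ratio: 3.58666/3.8141 = 0.9403686.
NZD growth factor: (1 + 0.0782)^(18/12) = 1.1195642.
That pins the CNY growth at 1.052803.
r = 1.052803^(12/18) − 1 = 0.034899 → 3.49%.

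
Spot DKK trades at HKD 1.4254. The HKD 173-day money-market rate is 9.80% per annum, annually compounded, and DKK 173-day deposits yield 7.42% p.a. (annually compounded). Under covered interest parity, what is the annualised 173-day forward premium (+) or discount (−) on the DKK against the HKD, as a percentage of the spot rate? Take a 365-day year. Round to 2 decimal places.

+2.20%

T = 173/365 years.
F = S · g_HKD/g_DKK = 1.4254 × 1.0453083/1.0345072 = 1.4402823.
Annualised premium = (F − S)/S × (1/T) = (1.4402823 − 1.4254)/1.4254 ÷ (173/365) = 2.20%.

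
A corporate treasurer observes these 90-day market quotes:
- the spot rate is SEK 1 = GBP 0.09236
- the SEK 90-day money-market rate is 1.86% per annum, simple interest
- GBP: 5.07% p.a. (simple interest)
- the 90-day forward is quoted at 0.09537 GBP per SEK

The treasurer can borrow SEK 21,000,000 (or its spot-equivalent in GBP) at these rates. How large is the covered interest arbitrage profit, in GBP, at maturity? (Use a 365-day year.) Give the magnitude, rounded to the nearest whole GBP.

GBP 48,148

T = 90/365 years.
Keep in SEK, deliver into the forward: 21,000,000·1.004586301·0.09537 = GBP 2,011,955.31.
Swap to GBP now, deposit: 21,000,000·0.09236·1.01250137 = GBP 1,963,807.16.
The quoted forward overvalues SEK, so borrow GBP, buy SEK at spot, deposit the SEK at 1.86%, and sell the proceeds forward at 0.09537.
Profit = 2,011,955.31 − 1,963,807.16 = GBP 48,148.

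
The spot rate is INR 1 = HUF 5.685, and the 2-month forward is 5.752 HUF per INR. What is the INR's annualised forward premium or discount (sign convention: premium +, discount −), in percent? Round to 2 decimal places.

+7.07%

T = 2/12 years.
Period premium: (5.752 − 5.685)/5.685 = 0.0117854.
×(1/T) gives 7.07% p.a.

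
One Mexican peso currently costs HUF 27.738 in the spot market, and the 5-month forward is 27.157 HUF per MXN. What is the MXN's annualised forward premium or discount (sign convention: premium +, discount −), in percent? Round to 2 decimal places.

-5.03%

T = 5/12 years.
Period premium: (27.157 − 27.738)/27.738 = -0.0209460.
×(1/T) gives -5.03% p.a.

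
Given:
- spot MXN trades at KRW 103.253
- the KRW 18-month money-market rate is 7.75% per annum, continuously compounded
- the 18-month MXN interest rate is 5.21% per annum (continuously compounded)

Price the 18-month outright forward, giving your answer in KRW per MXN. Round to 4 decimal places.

T = 18/12 years.
Growth of 1 KRW over T: e^(0.0775×18/12) = 1.123276656.
MXN accumulates by e^(0.0521×18/12) = 1.081284839.
CIP: F = S · (grow KRW)/(grow MXN) = 103.253 × 1.123276656/1.081284839 = 107.262842 KRW per MXN.

107.2628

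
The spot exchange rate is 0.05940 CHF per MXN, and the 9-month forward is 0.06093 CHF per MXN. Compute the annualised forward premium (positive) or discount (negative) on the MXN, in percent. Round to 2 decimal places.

T = 9/12 years.
(F − S)/S = (0.06093 − 0.0594)/0.0594 = 0.0257576.
Annualise by dividing by T: 0.0257576 / (9/12) = 0.034343 → 3.43%.

+3.43%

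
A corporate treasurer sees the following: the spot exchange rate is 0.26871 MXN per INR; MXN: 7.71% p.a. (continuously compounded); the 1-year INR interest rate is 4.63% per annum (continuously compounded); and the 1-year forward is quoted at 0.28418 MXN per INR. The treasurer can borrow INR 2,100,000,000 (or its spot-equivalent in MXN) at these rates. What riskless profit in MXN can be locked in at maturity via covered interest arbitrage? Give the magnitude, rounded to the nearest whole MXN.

MXN 15,539,490

T = 1 year.
Route A — deposit INR, sell forward: 2,100,000,000 × 1.0473885804 × 0.28418 = MXN 625,058,462.23.
Route B — convert at spot, deposit MXN: 2,100,000,000 × 0.26871 × 1.080150086 = MXN 609,518,972.18.
The quoted forward overvalues INR, so borrow MXN, buy INR at spot, deposit the INR at 4.63%, and sell the proceeds forward at 0.28418.
Arbitrage profit = |625,058,462.23 − 609,518,972.18| = MXN 15,539,490.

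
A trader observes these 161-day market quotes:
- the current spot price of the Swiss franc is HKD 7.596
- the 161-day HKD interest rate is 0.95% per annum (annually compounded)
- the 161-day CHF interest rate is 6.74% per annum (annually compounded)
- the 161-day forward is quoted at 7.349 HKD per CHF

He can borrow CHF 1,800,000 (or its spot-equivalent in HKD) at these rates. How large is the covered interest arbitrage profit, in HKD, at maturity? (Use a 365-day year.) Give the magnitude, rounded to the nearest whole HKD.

T = 161/365 years.
Keep in CHF, deliver into the forward: 1,800,000·1.0291887038·7.349 = HKD 13,614,314.01.
Swap to HKD now, deposit: 1,800,000·7.596·1.0041793409 = HKD 13,729,943.29.
The quoted forward undervalues CHF, so borrow CHF, convert to HKD at spot, deposit the HKD at 0.95%, and buy CHF forward at 7.349 to cover the loan.
Arbitrage profit = |13,614,314.01 − 13,729,943.29| = HKD 115,629.

HKD 115,629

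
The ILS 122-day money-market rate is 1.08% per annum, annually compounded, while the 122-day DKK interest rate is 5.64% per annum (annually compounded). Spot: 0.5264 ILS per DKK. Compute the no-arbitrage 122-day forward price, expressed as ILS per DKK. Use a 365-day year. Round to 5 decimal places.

0.51869

T = 122/365 years.
ILS growth factor: (1 + 0.0108)^(122/365) = 1.003597.
DKK accumulates by (1 + 0.0564)^(122/365) = 1.0185083.
CIP: F = S · (grow ILS)/(grow DKK) = 0.5264 × 1.003597/1.0185083 = 0.5186933 ILS per DKK.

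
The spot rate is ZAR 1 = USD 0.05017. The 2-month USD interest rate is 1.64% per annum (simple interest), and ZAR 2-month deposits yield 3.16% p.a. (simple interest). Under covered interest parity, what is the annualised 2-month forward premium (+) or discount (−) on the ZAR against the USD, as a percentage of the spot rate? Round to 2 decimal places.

T = 2/12 years.
F = S · g_USD/g_ZAR = 0.05017 × 1.0027333/1.0052667 = 0.05004357.
(F − S)/S ÷ T = (0.05004357 − 0.05017)/0.05017/(2/12) = -0.015120 → -1.51%.

-1.51%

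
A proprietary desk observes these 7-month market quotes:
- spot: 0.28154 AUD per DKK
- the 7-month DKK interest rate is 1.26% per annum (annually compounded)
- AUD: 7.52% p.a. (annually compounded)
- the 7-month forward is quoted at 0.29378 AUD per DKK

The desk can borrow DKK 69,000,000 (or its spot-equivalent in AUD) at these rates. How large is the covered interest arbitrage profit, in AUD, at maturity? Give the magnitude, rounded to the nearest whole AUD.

T = 7/12 years.
Keep in DKK, deliver into the forward: 69,000,000·1.0073308202·0.29378 = AUD 20,419,421.74.
Swap to AUD now, deposit: 69,000,000·0.28154·1.0432027722 = AUD 20,265,528.29.
The quoted forward overvalues DKK, so borrow AUD, buy DKK at spot, deposit the DKK at 1.26%, and sell the proceeds forward at 0.29378.
The gap between the two covered legs is AUD 153,893.

AUD 153,893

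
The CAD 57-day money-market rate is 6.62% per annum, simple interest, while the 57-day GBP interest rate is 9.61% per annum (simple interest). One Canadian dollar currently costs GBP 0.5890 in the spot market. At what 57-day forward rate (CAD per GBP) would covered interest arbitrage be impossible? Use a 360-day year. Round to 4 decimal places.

T = 57/360 years.
GBP growth factor: 1 + 0.0961×57/360 = 1.0152158.
CAD growth factor: 1 + 0.0662×57/360 = 1.0104817.
So F = 0.589 × 1.0152158 / 1.0104817 = 0.5917595 (GBP/CAD).
Invert for CAD per GBP: 1 / 0.5917595 = 1.6899.

1.6899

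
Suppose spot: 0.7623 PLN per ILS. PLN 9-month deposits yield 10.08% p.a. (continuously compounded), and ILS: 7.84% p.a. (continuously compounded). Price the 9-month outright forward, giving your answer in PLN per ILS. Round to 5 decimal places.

T = 9/12 years.
PLN accumulates by e^(0.1008×9/12) = 1.0785311.
ILS accumulates by e^(0.0784×9/12) = 1.0605631.
Forward (PLN per ILS) = 0.7623 × 1.0785311 / 1.0605631 = 0.7752148.

0.77521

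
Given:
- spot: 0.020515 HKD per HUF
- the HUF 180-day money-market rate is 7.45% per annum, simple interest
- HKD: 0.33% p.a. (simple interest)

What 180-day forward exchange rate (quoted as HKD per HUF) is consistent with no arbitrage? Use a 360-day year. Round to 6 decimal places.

T = 180/360 years.
HKD accumulates by 1 + 0.0033×180/360 = 1.001650.
HUF growth factor: 1 + 0.0745×180/360 = 1.037250.
Forward (HKD per HUF) = 0.020515 × 1.001650 / 1.037250 = 0.01981089.

0.019811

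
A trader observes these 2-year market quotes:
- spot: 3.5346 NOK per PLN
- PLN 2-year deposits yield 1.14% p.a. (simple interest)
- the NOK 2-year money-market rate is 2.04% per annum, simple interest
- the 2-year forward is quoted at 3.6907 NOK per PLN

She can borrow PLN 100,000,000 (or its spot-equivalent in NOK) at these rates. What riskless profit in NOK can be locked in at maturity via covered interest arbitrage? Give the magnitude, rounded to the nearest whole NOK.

NOK 9,603,628

T = 2 years.
Route A — deposit PLN, sell forward: 100,000,000 × 1.022800 × 3.6907 = NOK 377,484,796.00.
Route B — convert at spot, deposit NOK: 100,000,000 × 3.5346 × 1.040800 = NOK 367,881,168.00.
The quoted forward overvalues PLN, so borrow NOK, buy PLN at spot, deposit the PLN at 1.14%, and sell the proceeds forward at 3.6907.
The gap between the two covered legs is NOK 9,603,628.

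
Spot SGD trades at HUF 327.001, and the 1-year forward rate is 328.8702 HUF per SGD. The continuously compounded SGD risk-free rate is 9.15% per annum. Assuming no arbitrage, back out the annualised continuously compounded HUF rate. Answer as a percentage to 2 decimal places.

T = 1 year.
By CIP, F/S equals the HUF-to-SGD growth ratio: 328.8702/327.001 = 1.0057162.
The SGD side grows by e^(0.0915×1) = 1.0958168.
So the HUF growth factor = 1.1020807.
r = ln(1.1020807)/1 = 0.097200 → 9.72%.

9.72%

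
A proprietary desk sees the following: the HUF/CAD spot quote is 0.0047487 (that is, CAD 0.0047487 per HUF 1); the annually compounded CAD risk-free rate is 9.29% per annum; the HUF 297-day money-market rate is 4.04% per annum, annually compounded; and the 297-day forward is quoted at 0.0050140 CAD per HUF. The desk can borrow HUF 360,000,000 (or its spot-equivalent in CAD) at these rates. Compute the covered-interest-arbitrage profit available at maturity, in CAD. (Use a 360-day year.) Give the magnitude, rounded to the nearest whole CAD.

CAD 25,466

T = 297/360 years.
Route A — deposit HUF, sell forward: 360,000,000 × 1.033214003 × 0.0050140 = CAD 1,864,992.60.
Route B — convert at spot, deposit CAD: 360,000,000 × 0.0047487 × 1.076041079 = CAD 1,839,526.66.
The quoted forward overvalues HUF, so borrow CAD, buy HUF at spot, deposit the HUF at 4.04%, and sell the proceeds forward at 0.0050140.
The gap between the two covered legs is CAD 25,466.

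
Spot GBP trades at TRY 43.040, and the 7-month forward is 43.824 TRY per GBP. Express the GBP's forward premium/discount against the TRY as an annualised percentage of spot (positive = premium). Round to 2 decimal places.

+3.12%

T = 7/12 years.
GBP trades forward at +1.82156% vs spot over the period.
×(1/T) gives 3.12% p.a.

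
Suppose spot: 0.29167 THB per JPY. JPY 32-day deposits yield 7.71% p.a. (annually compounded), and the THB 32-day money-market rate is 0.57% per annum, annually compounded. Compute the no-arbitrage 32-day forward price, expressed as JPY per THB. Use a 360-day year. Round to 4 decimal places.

3.4495

T = 32/360 years.
THB growth factor: (1 + 0.0057)^(32/360) = 1.0005054.
JPY accumulates by (1 + 0.0771)^(32/360) = 1.0066238.
So F = 0.29167 × 1.0005054 / 1.0066238 = 0.2898972 (THB/JPY).
Quoted the other way: 1/0.2898972 = 3.4495 JPY per THB.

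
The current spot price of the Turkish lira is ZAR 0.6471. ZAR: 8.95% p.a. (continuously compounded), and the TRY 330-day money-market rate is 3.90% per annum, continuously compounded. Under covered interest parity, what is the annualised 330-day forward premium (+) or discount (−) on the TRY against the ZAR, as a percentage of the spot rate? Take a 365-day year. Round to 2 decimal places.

+5.17%

T = 330/365 years.
CIP forward (ZAR per TRY) = 0.6471 × 1.0842818/1.0358893 = 0.6773299.
Annualised premium = (F − S)/S × (1/T) = (0.6773299 − 0.6471)/0.6471 ÷ (330/365) = 5.17%.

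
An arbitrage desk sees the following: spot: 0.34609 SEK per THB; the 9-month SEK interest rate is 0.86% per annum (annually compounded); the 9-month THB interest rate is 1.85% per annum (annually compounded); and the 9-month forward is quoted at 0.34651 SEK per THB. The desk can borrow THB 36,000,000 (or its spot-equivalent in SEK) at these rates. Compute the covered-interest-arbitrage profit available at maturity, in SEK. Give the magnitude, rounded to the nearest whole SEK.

T = 9/12 years.
Invest the THB and cover forward: 36,000,000 × 1.0138431588 × 0.34651 = SEK 12,647,044.55.
Convert at spot and invest in SEK: 36,000,000 × 0.34609 × 1.006443091 = SEK 12,539,516.02.
The quoted forward overvalues THB, so borrow SEK, buy THB at spot, deposit the THB at 1.85%, and sell the proceeds forward at 0.34651.
Arbitrage profit = |12,647,044.55 − 12,539,516.02| = SEK 107,529.

SEK 107,529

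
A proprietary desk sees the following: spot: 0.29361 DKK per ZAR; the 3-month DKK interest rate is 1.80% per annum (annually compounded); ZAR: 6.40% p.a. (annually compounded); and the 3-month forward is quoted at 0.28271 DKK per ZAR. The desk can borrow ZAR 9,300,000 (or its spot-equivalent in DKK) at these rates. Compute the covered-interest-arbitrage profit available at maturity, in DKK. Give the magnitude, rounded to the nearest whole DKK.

T = 3/12 years.
Invest the ZAR and cover forward: 9,300,000 × 1.015629734 × 0.28271 = DKK 2,670,296.74.
Convert at spot and invest in DKK: 9,300,000 × 0.29361 × 1.00446994 = DKK 2,742,778.50.
The quoted forward undervalues ZAR, so borrow ZAR, convert to DKK at spot, deposit the DKK at 1.80%, and buy ZAR forward at 0.28271 to cover the loan.
The gap between the two covered legs is DKK 72,482.

DKK 72,482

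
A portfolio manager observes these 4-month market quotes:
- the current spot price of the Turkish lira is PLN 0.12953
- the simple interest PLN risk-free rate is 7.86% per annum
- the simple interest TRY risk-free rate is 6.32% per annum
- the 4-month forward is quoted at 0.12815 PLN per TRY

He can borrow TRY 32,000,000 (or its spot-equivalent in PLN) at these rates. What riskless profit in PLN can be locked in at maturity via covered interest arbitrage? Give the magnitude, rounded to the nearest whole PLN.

T = 4/12 years.
Route A — deposit TRY, sell forward: 32,000,000 × 1.021066667 × 0.12815 = PLN 4,187,190.19.
Route B — convert at spot, deposit PLN: 32,000,000 × 0.12953 × 1.026200 = PLN 4,253,557.95.
The quoted forward undervalues TRY, so borrow TRY, convert to PLN at spot, deposit the PLN at 7.86%, and buy TRY forward at 0.12815 to cover the loan.
The gap between the two covered legs is PLN 66,368.

PLN 66,368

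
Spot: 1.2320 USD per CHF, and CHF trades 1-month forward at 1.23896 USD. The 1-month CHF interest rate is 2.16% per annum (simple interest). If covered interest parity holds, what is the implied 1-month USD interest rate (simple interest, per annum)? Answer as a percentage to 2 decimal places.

T = 1/12 years.
By CIP, F/S equals the USD-to-CHF growth ratio: 1.23896/1.232 = 1.0056494.
CHF growth factor: 1 + 0.0216×1/12 = 1.001800.
That pins the USD growth at 1.0074596.
(1.0074596 − 1)/T = 0.089515, i.e. 8.95%.

8.95%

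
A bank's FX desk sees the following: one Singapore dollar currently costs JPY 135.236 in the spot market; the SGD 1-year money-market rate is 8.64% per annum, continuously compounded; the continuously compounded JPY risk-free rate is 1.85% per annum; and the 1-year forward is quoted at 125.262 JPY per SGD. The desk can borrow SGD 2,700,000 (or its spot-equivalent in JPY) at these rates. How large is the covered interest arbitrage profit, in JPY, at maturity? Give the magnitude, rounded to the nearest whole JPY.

JPY 3,227,083

T = 1 year.
Route A — deposit SGD, sell forward: 2,700,000 × 1.09024233803 × 125.262 = JPY 368,728,026.52.
Route B — convert at spot, deposit JPY: 2,700,000 × 135.236 × 1.01867218517 = JPY 371,955,109.41.
The quoted forward undervalues SGD, so borrow SGD, convert to JPY at spot, deposit the JPY at 1.85%, and buy SGD forward at 125.262 to cover the loan.
Arbitrage profit = |368,728,026.52 − 371,955,109.41| = JPY 3,227,083.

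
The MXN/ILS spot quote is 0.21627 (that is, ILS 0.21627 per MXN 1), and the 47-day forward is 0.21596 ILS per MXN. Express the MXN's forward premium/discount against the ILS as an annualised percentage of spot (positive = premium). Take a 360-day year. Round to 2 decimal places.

T = 47/360 years.
Period premium: (0.21596 − 0.21627)/0.21627 = -0.0014334.
×(1/T) gives -1.10% p.a.

-1.10%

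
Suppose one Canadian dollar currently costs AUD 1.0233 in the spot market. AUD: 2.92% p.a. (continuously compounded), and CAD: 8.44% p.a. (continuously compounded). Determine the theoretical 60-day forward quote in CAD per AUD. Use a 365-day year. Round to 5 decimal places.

0.98614

T = 60/365 years.
Growth of 1 AUD over T: e^(0.0292×60/365) = 1.0048115.
Growth of 1 CAD over T: e^(0.0844×60/365) = 1.0139707.
Forward (AUD per CAD) = 1.0233 × 1.0048115 / 1.0139707 = 1.014057.
Invert for CAD per AUD: 1 / 1.014057 = 0.98614.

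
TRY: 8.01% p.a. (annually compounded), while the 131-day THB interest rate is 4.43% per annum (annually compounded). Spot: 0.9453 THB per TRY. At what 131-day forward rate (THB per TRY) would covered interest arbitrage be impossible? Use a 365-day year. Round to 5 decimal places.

T = 131/365 years.
THB growth factor: (1 + 0.0443)^(131/365) = 1.015679.
TRY growth factor: (1 + 0.0801)^(131/365) = 1.0280408.
CIP: F = S · (grow THB)/(grow TRY) = 0.9453 × 1.015679/1.0280408 = 0.9339331 THB per TRY.

0.93393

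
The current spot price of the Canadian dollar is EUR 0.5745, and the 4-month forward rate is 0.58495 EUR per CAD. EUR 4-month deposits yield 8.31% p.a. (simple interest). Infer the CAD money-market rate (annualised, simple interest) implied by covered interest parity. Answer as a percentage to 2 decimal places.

T = 4/12 years.
CIP gives F = S · g_EUR/g_CAD, so g_EUR/g_CAD = 0.58495/0.5745 = 1.0181897.
EUR growth factor: 1 + 0.0831×4/12 = 1.027700.
That pins the CAD growth at 1.0093404.
r = (1.0093404 − 1)/(4/12) = 0.028021 → 2.80%.

2.80%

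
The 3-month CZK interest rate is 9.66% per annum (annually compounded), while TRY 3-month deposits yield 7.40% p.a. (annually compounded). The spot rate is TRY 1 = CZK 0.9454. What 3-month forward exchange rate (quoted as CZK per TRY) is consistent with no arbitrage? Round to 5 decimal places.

0.95033

T = 3/12 years.
CZK growth factor: (1 + 0.0966)^(3/12) = 1.0233214.
TRY accumulates by (1 + 0.0740)^(3/12) = 1.0180077.
CIP: F = S · (grow CZK)/(grow TRY) = 0.9454 × 1.0233214/1.0180077 = 0.9503347 CZK per TRY.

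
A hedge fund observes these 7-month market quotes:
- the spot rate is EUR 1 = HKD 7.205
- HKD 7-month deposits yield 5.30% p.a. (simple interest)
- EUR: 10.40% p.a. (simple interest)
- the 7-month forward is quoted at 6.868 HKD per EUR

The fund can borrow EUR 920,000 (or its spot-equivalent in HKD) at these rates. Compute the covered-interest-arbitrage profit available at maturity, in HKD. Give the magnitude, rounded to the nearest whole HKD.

T = 7/12 years.
Route A — deposit EUR, sell forward: 920,000 × 1.060666667 × 6.868 = HKD 6,701,885.98.
Route B — convert at spot, deposit HKD: 920,000 × 7.205 × 1.030916667 = HKD 6,833,534.22.
The quoted forward undervalues EUR, so borrow EUR, convert to HKD at spot, deposit the HKD at 5.30%, and buy EUR forward at 6.868 to cover the loan.
The gap between the two covered legs is HKD 131,648.

HKD 131,648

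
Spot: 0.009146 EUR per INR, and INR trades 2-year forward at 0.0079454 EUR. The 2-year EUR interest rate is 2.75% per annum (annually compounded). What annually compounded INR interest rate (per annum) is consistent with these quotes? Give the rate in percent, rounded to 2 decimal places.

T = 2 years.
F/S = 0.0079454/0.009146 = 0.8687295 = (growth of EUR) / (growth of INR).
The EUR side grows by (1 + 0.0275)^2 = 1.0557563.
Hence g_INR = 1.2152877.
Annualise: 1.2152877^(1/2) − 1 = 0.102401 = 10.24%.

10.24%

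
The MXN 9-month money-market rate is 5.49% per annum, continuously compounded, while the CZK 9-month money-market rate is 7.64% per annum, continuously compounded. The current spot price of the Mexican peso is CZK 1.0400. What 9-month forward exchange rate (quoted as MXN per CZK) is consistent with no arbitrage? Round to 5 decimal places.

T = 9/12 years.
CZK growth factor: e^(0.0764×9/12) = 1.0589735.
Growth of 1 MXN over T: e^(0.0549×9/12) = 1.0420344.
CIP: F = S · (grow CZK)/(grow MXN) = 1.04 × 1.0589735/1.0420344 = 1.056906 CZK per MXN.
Quoted the other way: 1/1.056906 = 0.94616 MXN per CZK.

0.94616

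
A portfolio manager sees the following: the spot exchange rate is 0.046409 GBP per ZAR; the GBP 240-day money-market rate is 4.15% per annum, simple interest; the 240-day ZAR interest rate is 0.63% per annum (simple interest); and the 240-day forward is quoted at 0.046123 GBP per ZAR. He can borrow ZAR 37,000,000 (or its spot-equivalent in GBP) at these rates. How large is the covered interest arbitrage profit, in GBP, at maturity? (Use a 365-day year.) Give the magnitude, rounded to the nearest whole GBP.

GBP 50,369

T = 240/365 years.
Keep in ZAR, deliver into the forward: 37,000,000·1.004142466·0.046123 = GBP 1,713,620.33.
Swap to GBP now, deposit: 37,000,000·0.046409·1.027287671 = GBP 1,763,989.56.
The quoted forward undervalues ZAR, so borrow ZAR, convert to GBP at spot, deposit the GBP at 4.15%, and buy ZAR forward at 0.046123 to cover the loan.
Arbitrage profit = |1,713,620.33 − 1,763,989.56| = GBP 50,369.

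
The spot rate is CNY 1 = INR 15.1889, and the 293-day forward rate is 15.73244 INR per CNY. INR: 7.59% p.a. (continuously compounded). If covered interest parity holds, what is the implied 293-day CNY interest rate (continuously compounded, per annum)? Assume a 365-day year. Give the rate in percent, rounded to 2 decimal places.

T = 293/365 years.
CIP gives F = S · g_INR/g_CNY, so g_INR/g_CNY = 15.73244/15.1889 = 1.0357853.
INR growth factor: e^(0.0759×293/365) = 1.0628223.
That pins the CNY growth at 1.0261029.
r = ln(1.0261029)/(293/365) = 0.032100 → 3.21%.

3.21%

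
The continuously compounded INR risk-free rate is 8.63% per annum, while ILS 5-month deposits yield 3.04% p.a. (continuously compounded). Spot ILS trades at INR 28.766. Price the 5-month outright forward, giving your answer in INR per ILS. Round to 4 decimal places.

T = 5/12 years.
INR growth factor: e^(0.0863×5/12) = 1.03661265.
ILS growth factor: e^(0.0304×5/12) = 1.01274723.
CIP: F = S · (grow INR)/(grow ILS) = 28.766 × 1.03661265/1.01274723 = 29.443872 INR per ILS.

29.4439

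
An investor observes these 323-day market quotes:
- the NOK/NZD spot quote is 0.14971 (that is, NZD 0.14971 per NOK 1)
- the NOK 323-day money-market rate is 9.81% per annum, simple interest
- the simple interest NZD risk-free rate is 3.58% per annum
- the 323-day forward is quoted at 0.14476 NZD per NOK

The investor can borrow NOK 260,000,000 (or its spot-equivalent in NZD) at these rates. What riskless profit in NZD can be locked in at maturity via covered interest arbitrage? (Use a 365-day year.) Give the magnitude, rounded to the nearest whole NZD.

T = 323/365 years.
Invest the NOK and cover forward: 260,000,000 × 1.0868117808 × 0.14476 = NZD 40,904,987.08.
Convert at spot and invest in NZD: 260,000,000 × 0.14971 × 1.0316805479 = NZD 40,157,752.65.
The quoted forward overvalues NOK, so borrow NZD, buy NOK at spot, deposit the NOK at 9.81%, and sell the proceeds forward at 0.14476.
Profit = 40,904,987.08 − 40,157,752.65 = NZD 747,234.

NZD 747,234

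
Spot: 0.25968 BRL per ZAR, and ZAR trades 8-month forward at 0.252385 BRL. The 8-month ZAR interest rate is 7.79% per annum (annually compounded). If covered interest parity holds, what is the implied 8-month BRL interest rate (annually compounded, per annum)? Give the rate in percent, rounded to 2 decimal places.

T = 8/12 years.
CIP gives F = S · g_BRL/g_ZAR, so g_BRL/g_ZAR = 0.252385/0.25968 = 0.9719077.
The ZAR side grows by (1 + 0.0779)^(8/12) = 1.0512814.
So the BRL growth factor = 1.0217485.
Annualise: 1.0217485^(12/8) − 1 = 0.032799 = 3.28%.

3.28%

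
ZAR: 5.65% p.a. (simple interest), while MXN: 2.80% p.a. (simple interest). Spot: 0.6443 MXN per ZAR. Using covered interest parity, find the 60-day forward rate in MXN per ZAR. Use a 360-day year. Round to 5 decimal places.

0.64127

T = 60/360 years.
MXN growth factor: 1 + 0.0280×60/360 = 1.0046667.
Growth of 1 ZAR over T: 1 + 0.0565×60/360 = 1.0094167.
CIP: F = S · (grow MXN)/(grow ZAR) = 0.6443 × 1.0046667/1.0094167 = 0.6412681 MXN per ZAR.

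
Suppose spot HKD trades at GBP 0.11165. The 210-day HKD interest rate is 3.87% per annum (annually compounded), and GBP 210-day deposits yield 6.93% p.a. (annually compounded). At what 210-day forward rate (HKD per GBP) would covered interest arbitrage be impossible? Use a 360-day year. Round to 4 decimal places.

8.8061

T = 210/360 years.
GBP accumulates by (1 + 0.0693)^(210/360) = 1.0398597.
HKD accumulates by (1 + 0.0387)^(210/360) = 1.0223962.
So F = 0.11165 × 1.0398597 / 1.0223962 = 0.1135571 (GBP/HKD).
Invert for HKD per GBP: 1 / 0.1135571 = 8.8061.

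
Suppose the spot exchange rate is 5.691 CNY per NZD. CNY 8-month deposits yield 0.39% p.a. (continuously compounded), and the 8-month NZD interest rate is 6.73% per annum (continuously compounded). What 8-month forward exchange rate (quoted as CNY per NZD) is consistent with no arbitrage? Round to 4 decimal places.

5.4555

T = 8/12 years.
CNY growth factor: e^(0.0039×8/12) = 1.0026034.
NZD accumulates by e^(0.0673×8/12) = 1.0458884.
So F = 5.691 × 1.0026034 / 1.0458884 = 5.455473 (CNY/NZD).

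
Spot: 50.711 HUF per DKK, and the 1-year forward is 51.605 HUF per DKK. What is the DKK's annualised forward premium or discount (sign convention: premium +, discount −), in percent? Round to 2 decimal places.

+1.76%

T = 1 year.
(F − S)/S = (51.605 − 50.711)/50.711 = 0.0176293.
×(1/T) gives 1.76% p.a.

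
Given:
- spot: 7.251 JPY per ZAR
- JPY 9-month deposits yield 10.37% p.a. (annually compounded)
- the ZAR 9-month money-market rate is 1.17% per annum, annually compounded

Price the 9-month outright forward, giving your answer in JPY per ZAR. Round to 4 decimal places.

7.7401

T = 9/12 years.
Growth of 1 JPY over T: (1 + 0.1037)^(9/12) = 1.076808.
Growth of 1 ZAR over T: (1 + 0.0117)^(9/12) = 1.0087622.
CIP: F = S · (grow JPY)/(grow ZAR) = 7.251 × 1.076808/1.0087622 = 7.740114 JPY per ZAR.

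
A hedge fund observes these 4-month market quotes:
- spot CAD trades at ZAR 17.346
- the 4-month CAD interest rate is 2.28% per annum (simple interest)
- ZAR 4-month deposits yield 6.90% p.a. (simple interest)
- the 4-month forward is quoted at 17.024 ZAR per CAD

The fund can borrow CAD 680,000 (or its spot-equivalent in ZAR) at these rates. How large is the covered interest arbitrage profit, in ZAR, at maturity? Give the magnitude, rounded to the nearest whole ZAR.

ZAR 402,271

T = 4/12 years.
Route A — deposit CAD, sell forward: 680,000 × 1.007600 × 17.024 = ZAR 11,664,300.03.
Route B — convert at spot, deposit ZAR: 680,000 × 17.346 × 1.023000 = ZAR 12,066,571.44.
The quoted forward undervalues CAD, so borrow CAD, convert to ZAR at spot, deposit the ZAR at 6.90%, and buy CAD forward at 17.024 to cover the loan.
Arbitrage profit = |11,664,300.03 − 12,066,571.44| = ZAR 402,271.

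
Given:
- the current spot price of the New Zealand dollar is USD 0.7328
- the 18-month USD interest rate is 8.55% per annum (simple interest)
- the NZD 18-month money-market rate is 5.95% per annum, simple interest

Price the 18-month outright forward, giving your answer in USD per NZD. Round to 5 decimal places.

T = 18/12 years.
USD growth factor: 1 + 0.0855×18/12 = 1.128250.
Growth of 1 NZD over T: 1 + 0.0595×18/12 = 1.089250.
CIP: F = S · (grow USD)/(grow NZD) = 0.7328 × 1.128250/1.089250 = 0.7590375 USD per NZD.

0.75904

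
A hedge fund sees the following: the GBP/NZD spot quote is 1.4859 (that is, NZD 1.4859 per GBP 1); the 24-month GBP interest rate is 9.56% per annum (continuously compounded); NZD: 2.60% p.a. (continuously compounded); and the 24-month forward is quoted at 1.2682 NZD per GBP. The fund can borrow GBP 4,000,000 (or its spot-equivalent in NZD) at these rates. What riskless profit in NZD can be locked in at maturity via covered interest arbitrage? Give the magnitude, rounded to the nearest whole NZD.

NZD 119,197

T = 2 years.
Route A — deposit GBP, sell forward: 4,000,000 × 1.210701568 × 1.2682 = NZD 6,141,646.91.
Route B — convert at spot, deposit NZD: 4,000,000 × 1.4859 × 1.053375743 = NZD 6,260,844.07.
The quoted forward undervalues GBP, so borrow GBP, convert to NZD at spot, deposit the NZD at 2.60%, and buy GBP forward at 1.2682 to cover the loan.
Profit = 6,260,844.07 − 6,141,646.91 = NZD 119,197.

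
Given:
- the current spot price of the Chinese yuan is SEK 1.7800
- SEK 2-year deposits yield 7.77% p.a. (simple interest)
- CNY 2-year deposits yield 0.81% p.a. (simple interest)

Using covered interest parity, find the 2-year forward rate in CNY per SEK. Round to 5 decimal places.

0.49411

T = 2 years.
Growth of 1 SEK over T: 1 + 0.0777×2 = 1.155400.
Growth of 1 CNY over T: 1 + 0.0081×2 = 1.016200.
CIP: F = S · (grow SEK)/(grow CNY) = 1.78 × 1.155400/1.016200 = 2.023826 SEK per CNY.
Quoted the other way: 1/2.023826 = 0.49411 CNY per SEK.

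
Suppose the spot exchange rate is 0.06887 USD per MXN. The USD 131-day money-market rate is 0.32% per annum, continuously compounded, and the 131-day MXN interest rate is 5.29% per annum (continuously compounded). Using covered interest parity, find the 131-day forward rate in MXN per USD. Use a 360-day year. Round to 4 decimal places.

T = 131/360 years.
USD growth factor: e^(0.0032×131/360) = 1.00116512.
MXN growth factor: e^(0.0529×131/360) = 1.01943619.
CIP: F = S · (grow USD)/(grow MXN) = 0.06887 × 1.00116512/1.01943619 = 0.067635662 USD per MXN.
Invert for MXN per USD: 1 / 0.067635662 = 14.7851.

14.7851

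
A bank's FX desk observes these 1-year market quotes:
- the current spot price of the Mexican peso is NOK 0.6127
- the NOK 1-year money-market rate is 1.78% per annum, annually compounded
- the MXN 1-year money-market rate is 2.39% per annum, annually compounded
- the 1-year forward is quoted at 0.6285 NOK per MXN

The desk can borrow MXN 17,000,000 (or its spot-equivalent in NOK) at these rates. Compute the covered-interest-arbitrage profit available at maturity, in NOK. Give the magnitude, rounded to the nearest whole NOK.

T = 1 year.
Invest the MXN and cover forward: 17,000,000 × 1.023900 × 0.6285 = NOK 10,939,859.55.
Convert at spot and invest in NOK: 17,000,000 × 0.6127 × 1.017800 = NOK 10,601,303.02.
The quoted forward overvalues MXN, so borrow NOK, buy MXN at spot, deposit the MXN at 2.39%, and sell the proceeds forward at 0.6285.
The gap between the two covered legs is NOK 338,557.

NOK 338,557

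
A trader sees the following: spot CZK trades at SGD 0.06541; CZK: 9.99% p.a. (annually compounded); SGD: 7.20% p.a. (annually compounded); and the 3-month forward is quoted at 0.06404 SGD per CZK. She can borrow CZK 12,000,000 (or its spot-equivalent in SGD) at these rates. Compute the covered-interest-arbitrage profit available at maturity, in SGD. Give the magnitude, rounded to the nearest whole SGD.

T = 3/12 years.
Route A — deposit CZK, sell forward: 12,000,000 × 1.02409041 × 0.06404 = SGD 786,993.00.
Route B — convert at spot, deposit SGD: 12,000,000 × 0.06541 × 1.01753345 = SGD 798,682.36.
The quoted forward undervalues CZK, so borrow CZK, convert to SGD at spot, deposit the SGD at 7.20%, and buy CZK forward at 0.06404 to cover the loan.
The gap between the two covered legs is SGD 11,689.

SGD 11,689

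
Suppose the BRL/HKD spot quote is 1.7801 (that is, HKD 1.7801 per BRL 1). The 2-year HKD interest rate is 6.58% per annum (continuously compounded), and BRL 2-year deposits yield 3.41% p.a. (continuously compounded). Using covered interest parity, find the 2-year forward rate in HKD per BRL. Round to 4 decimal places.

1.8966

T = 2 years.
HKD accumulates by e^(0.0658×2) = 1.140652.
Growth of 1 BRL over T: e^(0.0341×2) = 1.0705794.
CIP: F = S · (grow HKD)/(grow BRL) = 1.7801 × 1.140652/1.0705794 = 1.896613 HKD per BRL.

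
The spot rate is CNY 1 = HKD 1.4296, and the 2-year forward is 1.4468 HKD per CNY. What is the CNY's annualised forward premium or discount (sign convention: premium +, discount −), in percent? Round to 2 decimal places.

+0.60%

T = 2 years.
CNY trades forward at +1.20313% vs spot over the period.
Per annum: 0.0120313 / 2 = 0.006016 = 0.60%.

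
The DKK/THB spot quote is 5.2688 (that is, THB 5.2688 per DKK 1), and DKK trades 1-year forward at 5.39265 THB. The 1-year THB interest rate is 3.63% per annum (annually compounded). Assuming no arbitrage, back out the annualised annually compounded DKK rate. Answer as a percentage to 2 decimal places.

1.25%

T = 1 year.
F/S = 5.39265/5.2688 = 1.0235063 = (growth of THB) / (growth of DKK).
THB growth factor: (1 + 0.0363)^1 = 1.036300.
So the DKK growth factor = 1.0124999.
Annualise: 1.0124999^(1/1) − 1 = 0.012500 = 1.25%.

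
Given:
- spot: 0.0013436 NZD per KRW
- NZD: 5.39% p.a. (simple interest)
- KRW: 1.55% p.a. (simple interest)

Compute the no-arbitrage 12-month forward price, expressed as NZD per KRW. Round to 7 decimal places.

T = 1 year.
NZD accumulates by 1 + 0.0539×1 = 1.053900.
KRW growth factor: 1 + 0.0155×1 = 1.015500.
CIP: F = S · (grow NZD)/(grow KRW) = 0.0013436 × 1.053900/1.015500 = 0.001394407 NZD per KRW.

0.0013944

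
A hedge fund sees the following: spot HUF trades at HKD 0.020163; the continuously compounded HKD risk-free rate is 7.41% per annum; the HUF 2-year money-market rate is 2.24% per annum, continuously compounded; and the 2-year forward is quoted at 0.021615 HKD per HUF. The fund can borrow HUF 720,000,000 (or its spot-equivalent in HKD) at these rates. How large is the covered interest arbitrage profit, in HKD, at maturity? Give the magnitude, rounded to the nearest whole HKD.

HKD 560,566

T = 2 years.
Keep in HUF, deliver into the forward: 720,000,000·1.0458186753·0.021615 = HKD 16,275,866.88.
Swap to HKD now, deposit: 720,000,000·0.020163·1.1597448221 = HKD 16,836,433.09.
The quoted forward undervalues HUF, so borrow HUF, convert to HKD at spot, deposit the HKD at 7.41%, and buy HUF forward at 0.021615 to cover the loan.
Arbitrage profit = |16,275,866.88 − 16,836,433.09| = HKD 560,566.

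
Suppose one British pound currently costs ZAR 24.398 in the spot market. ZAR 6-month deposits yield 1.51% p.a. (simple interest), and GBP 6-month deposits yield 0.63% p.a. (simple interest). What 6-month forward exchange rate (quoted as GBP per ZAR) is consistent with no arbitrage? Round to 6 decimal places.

T = 6/12 years.
Growth of 1 ZAR over T: 1 + 0.0151×6/12 = 1.007550.
Growth of 1 GBP over T: 1 + 0.0063×6/12 = 1.003150.
CIP: F = S · (grow ZAR)/(grow GBP) = 24.398 × 1.007550/1.003150 = 24.50501 ZAR per GBP.
Quoted the other way: 1/24.50501 = 0.040808 GBP per ZAR.

0.040808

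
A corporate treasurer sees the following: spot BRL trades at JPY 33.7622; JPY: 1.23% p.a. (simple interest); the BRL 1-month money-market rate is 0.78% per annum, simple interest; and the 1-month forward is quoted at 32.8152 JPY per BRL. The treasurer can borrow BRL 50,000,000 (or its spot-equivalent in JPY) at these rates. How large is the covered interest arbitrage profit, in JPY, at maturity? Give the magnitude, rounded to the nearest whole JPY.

T = 1/12 years.
Keep in BRL, deliver into the forward: 50,000,000·1.000650·32.8152 = JPY 1,641,826,494.00.
Swap to JPY now, deposit: 50,000,000·33.7622·1.001025 = JPY 1,689,840,312.75.
The quoted forward undervalues BRL, so borrow BRL, convert to JPY at spot, deposit the JPY at 1.23%, and buy BRL forward at 32.8152 to cover the loan.
The gap between the two covered legs is JPY 48,013,819.

JPY 48,013,819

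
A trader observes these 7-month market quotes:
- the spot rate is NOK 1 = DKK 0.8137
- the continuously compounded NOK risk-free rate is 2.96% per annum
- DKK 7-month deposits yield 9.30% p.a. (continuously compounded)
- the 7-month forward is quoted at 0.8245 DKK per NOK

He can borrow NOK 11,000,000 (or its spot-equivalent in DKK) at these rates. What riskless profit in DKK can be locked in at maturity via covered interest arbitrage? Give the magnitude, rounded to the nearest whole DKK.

T = 7/12 years.
Route A — deposit NOK, sell forward: 11,000,000 × 1.017416597 × 0.8245 = DKK 9,227,459.83.
Route B — convert at spot, deposit DKK: 11,000,000 × 0.8137 × 1.055748506 = DKK 9,449,688.15.
The quoted forward undervalues NOK, so borrow NOK, convert to DKK at spot, deposit the DKK at 9.30%, and buy NOK forward at 0.8245 to cover the loan.
The gap between the two covered legs is DKK 222,228.

DKK 222,228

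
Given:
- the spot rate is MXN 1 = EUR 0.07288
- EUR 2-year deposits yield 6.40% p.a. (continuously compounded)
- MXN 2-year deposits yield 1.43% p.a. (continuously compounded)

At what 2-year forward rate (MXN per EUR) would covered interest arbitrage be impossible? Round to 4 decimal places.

T = 2 years.
Growth of 1 EUR over T: e^(0.0640×2) = 1.136553.
Growth of 1 MXN over T: e^(0.0143×2) = 1.02901291.
So F = 0.07288 × 1.136553 / 1.02901291 = 0.080496544 (EUR/MXN).
Quoted the other way: 1/0.080496544 = 12.4229 MXN per EUR.

12.4229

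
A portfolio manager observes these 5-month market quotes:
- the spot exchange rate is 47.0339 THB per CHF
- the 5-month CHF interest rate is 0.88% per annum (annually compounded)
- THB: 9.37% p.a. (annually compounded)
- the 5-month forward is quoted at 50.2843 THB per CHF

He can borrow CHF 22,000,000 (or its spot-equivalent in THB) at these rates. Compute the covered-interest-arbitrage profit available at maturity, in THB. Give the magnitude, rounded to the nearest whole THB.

THB 36,209,051

T = 5/12 years.
Invest the CHF and cover forward: 22,000,000 × 1.003657299018 × 50.2843 = THB 1,110,300,503.86.
Convert at spot and invest in THB: 22,000,000 × 47.0339 × 1.038024462477 = THB 1,074,091,452.85.
The quoted forward overvalues CHF, so borrow THB, buy CHF at spot, deposit the CHF at 0.88%, and sell the proceeds forward at 50.2843.
The gap between the two covered legs is THB 36,209,051.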